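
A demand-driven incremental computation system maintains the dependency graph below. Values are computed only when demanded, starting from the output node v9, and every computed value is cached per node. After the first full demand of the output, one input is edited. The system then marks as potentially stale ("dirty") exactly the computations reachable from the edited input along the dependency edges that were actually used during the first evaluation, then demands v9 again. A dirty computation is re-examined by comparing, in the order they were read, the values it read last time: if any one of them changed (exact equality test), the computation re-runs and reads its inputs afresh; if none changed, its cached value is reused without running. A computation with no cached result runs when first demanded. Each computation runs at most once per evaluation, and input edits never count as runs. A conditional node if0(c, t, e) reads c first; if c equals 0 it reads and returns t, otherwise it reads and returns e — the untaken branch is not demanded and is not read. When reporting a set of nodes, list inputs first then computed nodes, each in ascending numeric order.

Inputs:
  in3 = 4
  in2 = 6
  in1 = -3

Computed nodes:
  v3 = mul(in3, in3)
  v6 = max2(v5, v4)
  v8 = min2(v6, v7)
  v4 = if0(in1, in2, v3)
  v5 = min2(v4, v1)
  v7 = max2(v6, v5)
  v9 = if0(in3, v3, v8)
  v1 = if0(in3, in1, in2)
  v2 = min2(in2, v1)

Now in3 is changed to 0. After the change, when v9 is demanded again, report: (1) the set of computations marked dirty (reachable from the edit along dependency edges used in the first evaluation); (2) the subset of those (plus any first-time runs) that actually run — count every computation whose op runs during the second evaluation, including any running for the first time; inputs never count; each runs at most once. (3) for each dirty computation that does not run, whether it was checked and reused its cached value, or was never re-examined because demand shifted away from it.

First evaluation (everything demanded from the output):
  v1 = if0(in3=4 -> else branch in2) = 6
  v3 = mul(4, 4) = 16
  v4 = if0(in1=-3 -> else branch v3) = 16
  v5 = min2(16, 6) = 6
  v6 = max2(6, 16) = 16
  v7 = max2(16, 6) = 16
  v8 = min2(16, 16) = 16
  v9 = if0(in3=4 -> else branch v8) = 16

Propagation after the edit:
  v1: marked dirty but never re-examined — demand shifted away from it.
  v3: runs — in3 4->0; in3 4->0; result 0.
  v4: marked dirty but never re-examined — demand shifted away from it.
  v5: marked dirty but never re-examined — demand shifted away from it.
  v6: marked dirty but never re-examined — demand shifted away from it.
  v7: marked dirty but never re-examined — demand shifted away from it.
  v8: marked dirty but never re-examined — demand shifted away from it.
  v9: runs — in3 4->0; result 0.

Key observation: a condition flipped, so demand moved to the other branch — v1, v4, v5, v6, v7, v8 are never re-examined.

Marked dirty: v1, v3, v4, v5, v6, v7, v8, v9.
Computations that run: v3, v9 — 2 in total.
Never re-examined (demand shifted away): v1, v4, v5, v6, v7, v8.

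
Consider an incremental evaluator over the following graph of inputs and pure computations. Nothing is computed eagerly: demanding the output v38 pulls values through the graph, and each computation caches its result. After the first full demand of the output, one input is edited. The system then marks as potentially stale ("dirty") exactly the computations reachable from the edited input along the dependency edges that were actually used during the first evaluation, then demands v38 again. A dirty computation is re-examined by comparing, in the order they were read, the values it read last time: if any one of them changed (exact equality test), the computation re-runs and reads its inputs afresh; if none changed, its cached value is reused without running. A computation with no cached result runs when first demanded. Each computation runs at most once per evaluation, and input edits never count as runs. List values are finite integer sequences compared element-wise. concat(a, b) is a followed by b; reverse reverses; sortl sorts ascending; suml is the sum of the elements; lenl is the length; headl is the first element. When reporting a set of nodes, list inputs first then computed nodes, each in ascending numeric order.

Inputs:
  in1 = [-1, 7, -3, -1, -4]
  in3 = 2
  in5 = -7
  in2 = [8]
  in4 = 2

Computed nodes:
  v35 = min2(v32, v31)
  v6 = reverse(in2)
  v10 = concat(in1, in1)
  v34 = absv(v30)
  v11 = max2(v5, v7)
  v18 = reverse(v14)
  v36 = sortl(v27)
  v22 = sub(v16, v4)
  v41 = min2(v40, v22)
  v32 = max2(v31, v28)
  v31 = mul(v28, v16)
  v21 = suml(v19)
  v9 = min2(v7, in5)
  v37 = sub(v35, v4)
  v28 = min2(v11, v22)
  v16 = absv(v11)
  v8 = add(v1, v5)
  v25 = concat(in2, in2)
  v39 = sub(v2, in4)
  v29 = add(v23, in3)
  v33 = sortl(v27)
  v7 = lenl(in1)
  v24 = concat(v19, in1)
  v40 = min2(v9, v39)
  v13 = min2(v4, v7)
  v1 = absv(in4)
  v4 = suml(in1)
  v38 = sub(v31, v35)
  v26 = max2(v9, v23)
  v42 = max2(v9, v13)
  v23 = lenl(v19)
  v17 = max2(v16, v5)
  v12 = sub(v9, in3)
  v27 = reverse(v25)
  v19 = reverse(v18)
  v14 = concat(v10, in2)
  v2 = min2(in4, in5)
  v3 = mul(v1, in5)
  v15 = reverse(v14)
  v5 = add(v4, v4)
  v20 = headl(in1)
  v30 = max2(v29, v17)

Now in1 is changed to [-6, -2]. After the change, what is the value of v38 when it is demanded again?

Initial pass — values computed on the first demand:
  v4 = suml([-1, 7, -3, -1, -4]) = -2
  v5 = add(-2, -2) = -4
  v7 = lenl([-1, 7, -3, -1, -4]) = 5
  v11 = max2(-4, 5) = 5
  v16 = absv(5) = 5
  v22 = sub(5, -2) = 7
  v28 = min2(5, 7) = 5
  v31 = mul(5, 5) = 25
  v32 = max2(25, 5) = 25
  v35 = min2(25, 25) = 25
  v38 = sub(25, 25) = 0

Second demand — change propagation:
  v4: re-runs because in1 [-1, 7, -3, -1, -4]->[-6, -2]; new result -8.
  v5: re-runs because v4 -2->-8; v4 -2->-8; new result -16.
  v7: re-runs because in1 [-1, 7, -3, -1, -4]->[-6, -2]; new result 2.
  v11: re-runs because v5 -4->-16; v7 5->2; new result 2.
  v16: re-runs because v11 5->2; new result 2.
  v22: re-runs because v16 5->2; v4 -2->-8; new result 10.
  v28: re-runs because v11 5->2; v22 7->10; new result 2.
  v31: re-runs because v28 5->2; v16 5->2; new result 4.
  v32: re-runs because v31 25->4; v28 5->2; new result 4.
  v35: re-runs because v32 25->4; v31 25->4; new result 4.
  v38: re-runs because v31 25->4; v35 25->4; new result 0 (unchanged).

v38 now evaluates to 0.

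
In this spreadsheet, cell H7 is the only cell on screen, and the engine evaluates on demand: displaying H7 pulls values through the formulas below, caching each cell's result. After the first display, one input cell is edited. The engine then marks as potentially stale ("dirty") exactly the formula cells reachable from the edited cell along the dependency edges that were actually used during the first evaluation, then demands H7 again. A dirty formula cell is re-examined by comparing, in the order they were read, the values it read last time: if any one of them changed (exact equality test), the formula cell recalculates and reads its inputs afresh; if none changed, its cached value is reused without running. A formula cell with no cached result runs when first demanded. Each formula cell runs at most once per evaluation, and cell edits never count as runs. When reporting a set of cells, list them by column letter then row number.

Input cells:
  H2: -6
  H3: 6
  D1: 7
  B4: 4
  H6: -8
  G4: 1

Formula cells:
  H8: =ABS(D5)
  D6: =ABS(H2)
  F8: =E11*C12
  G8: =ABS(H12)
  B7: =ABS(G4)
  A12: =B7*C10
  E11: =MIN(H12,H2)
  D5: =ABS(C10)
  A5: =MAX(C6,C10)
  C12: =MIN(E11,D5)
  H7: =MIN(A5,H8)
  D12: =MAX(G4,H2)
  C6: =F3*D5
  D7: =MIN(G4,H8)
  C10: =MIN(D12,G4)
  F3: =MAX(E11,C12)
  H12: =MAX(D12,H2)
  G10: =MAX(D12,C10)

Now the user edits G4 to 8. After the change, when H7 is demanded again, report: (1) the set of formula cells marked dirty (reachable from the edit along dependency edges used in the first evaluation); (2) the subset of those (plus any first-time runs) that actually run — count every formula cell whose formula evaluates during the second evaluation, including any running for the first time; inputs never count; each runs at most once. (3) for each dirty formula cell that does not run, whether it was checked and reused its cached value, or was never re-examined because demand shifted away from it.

Dirty set: A5, C6, C10, C12, D5, D12, E11, F3, H7, H8, H12.
Run set: A5, C6, C10, C12, D5, D12, E11, H7, H8, H12 (10 run).
Re-examined without running (cache reused): F3.
The important point: at F3 every value read last time is unchanged, so the dirty flag clears without a run.

Initial pass — values computed on the first demand:
  D12 = MAX(1, -6) = 1
  C10 = MIN(1, 1) = 1
  D5 = ABS(1) = 1
  H8 = ABS(1) = 1
  H12 = MAX(1, -6) = 1
  E11 = MIN(1, -6) = -6
  C12 = MIN(-6, 1) = -6
  F3 = MAX(-6, -6) = -6
  C6 = -6 * 1 = -6
  A5 = MAX(-6, 1) = 1
  H7 = MIN(1, 1) = 1

Second demand — change propagation:
  D12: re-runs because G4 1->8; new result 8.
  C10: re-runs because D12 1->8; G4 1->8; new result 8.
  D5: re-runs because C10 1->8; new result 8.
  H8: re-runs because D5 1->8; new result 8.
  H12: re-runs because D12 1->8; new result 8.
  E11: re-runs because H12 1->8; new result -6 (unchanged).
  C12: re-runs because D5 1->8; new result -6 (unchanged).
  F3: re-examined; everything it read last time is the same (E11 unchanged, C12 unchanged) — cache -6 kept, no run.
  C6: re-runs because D5 1->8; new result -48.
  A5: re-runs because C6 -6->-48; C10 1->8; new result 8.
  H7: re-runs because A5 1->8; H8 1->8; new result 8.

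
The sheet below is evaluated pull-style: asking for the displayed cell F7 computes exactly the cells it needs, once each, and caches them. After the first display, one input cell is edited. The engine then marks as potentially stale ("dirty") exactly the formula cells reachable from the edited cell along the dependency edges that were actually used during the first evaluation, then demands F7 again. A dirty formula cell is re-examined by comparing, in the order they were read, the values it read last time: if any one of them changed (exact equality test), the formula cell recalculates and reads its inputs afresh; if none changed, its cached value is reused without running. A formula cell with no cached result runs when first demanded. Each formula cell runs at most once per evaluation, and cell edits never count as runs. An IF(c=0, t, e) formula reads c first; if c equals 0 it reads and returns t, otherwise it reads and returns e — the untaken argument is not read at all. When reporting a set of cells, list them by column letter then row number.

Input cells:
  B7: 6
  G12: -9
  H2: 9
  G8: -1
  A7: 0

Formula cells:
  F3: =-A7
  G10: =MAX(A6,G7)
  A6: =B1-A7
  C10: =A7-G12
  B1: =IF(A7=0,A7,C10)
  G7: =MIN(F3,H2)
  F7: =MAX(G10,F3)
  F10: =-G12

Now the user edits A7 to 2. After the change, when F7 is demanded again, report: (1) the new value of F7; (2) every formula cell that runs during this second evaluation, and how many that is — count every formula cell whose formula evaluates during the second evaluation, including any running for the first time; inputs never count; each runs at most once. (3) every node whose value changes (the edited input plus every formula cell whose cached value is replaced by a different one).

Demanding F7 again yields 9.
7 formula cells run: A6, B1, C10, F3, F7, G7, G10.
The nodes whose values change: A6, A7, B1, F3, F7, G7, G10.
Note the branch switch — C10 had no cache and runs now for the first time.

First demand of the output computes:
  B1 = IF(A7=0: A7=0 -> then branch A7) = 0
  A6 = 0 - 0 = 0
  F3 = -(0) = 0
  G7 = MIN(0, 9) = 0
  G10 = MAX(0, 0) = 0
  F7 = MAX(0, 0) = 0

After the edit, cleaning proceeds:
  C10: had never run; runs now, result 11.
  B1: a read changed (A7 0->2; A7 0->2) — executes, giving 11.
  A6: a read changed (B1 0->11; A7 0->2) — executes, giving 9.
  F3: a read changed (A7 0->2) — executes, giving -2.
  G7: a read changed (F3 0->-2) — executes, giving -2.
  G10: a read changed (A6 0->9; G7 0->-2) — executes, giving 9.
  F7: a read changed (G10 0->9; F3 0->-2) — executes, giving 9.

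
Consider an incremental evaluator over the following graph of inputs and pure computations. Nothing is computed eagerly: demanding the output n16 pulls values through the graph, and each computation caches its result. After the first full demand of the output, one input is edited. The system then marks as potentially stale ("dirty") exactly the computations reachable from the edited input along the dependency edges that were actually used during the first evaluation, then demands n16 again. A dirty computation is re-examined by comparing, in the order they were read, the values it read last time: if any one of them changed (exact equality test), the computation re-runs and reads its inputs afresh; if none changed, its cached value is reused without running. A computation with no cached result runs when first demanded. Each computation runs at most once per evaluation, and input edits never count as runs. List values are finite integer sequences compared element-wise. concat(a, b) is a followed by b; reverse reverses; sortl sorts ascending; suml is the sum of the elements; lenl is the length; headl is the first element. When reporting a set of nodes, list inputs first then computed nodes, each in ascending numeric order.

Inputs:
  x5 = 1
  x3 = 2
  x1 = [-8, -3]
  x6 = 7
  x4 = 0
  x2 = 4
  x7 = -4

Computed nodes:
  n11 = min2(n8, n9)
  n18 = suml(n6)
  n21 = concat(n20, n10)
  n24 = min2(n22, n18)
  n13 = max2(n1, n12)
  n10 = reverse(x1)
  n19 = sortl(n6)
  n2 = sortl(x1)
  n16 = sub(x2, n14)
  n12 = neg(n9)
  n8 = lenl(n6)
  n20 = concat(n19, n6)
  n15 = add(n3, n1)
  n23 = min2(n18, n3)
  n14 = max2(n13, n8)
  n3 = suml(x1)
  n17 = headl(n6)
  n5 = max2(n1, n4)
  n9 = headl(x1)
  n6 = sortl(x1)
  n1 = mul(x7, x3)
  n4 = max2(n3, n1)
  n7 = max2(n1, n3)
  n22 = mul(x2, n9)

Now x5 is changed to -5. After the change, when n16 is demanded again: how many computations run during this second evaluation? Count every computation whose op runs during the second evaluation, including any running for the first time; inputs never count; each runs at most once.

Run set: none (0 run).
The important point: nothing the output needs ever reads x5, so the edit is invisible to it.

Initial pass — values computed on the first demand:
  n1 = mul(-4, 2) = -8
  n6 = sortl([-8, -3]) = [-8, -3]
  n8 = lenl([-8, -3]) = 2
  n9 = headl([-8, -3]) = -8
  n12 = neg(-8) = 8
  n13 = max2(-8, 8) = 8
  n14 = max2(8, 2) = 8
  n16 = sub(4, 8) = -4

Second demand — change propagation:
  no demanded computation ever read x5, so the edit dirties nothing and nothing runs.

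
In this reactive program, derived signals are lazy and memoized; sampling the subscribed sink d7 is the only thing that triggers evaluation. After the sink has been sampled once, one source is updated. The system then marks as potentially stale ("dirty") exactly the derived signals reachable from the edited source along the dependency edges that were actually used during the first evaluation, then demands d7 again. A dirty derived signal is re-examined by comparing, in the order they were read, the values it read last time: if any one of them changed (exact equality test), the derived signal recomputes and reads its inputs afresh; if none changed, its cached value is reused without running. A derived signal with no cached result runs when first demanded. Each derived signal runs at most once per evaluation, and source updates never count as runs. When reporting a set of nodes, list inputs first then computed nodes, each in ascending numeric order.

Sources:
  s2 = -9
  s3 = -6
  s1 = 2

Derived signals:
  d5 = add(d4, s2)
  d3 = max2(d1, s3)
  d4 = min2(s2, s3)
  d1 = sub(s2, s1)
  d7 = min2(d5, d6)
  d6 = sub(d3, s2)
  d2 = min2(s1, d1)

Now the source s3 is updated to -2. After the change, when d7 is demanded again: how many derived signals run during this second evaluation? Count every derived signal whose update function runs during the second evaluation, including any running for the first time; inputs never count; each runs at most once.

First demand of the output computes:
  d1 = sub(-9, 2) = -11
  d3 = max2(-11, -6) = -6
  d4 = min2(-9, -6) = -9
  d5 = add(-9, -9) = -18
  d6 = sub(-6, -9) = 3
  d7 = min2(-18, 3) = -18

After the edit, cleaning proceeds:
  d3: a read changed (s3 -6->-2) — executes, giving -2.
  d4: a read changed (s3 -6->-2) — executes, giving -9 — identical to its old value.
  d5: dirty, but its reads are unchanged (d4 unchanged, s2 unchanged); cached -18 stands.
  d6: a read changed (d3 -6->-2) — executes, giving 7.
  d7: a read changed (d6 3->7) — executes, giving -18 — identical to its old value.

Note where the cutoff bites: d5 is checked, finds nothing changed, and keeps its cache.

4 derived signals run: d3, d4, d6, d7.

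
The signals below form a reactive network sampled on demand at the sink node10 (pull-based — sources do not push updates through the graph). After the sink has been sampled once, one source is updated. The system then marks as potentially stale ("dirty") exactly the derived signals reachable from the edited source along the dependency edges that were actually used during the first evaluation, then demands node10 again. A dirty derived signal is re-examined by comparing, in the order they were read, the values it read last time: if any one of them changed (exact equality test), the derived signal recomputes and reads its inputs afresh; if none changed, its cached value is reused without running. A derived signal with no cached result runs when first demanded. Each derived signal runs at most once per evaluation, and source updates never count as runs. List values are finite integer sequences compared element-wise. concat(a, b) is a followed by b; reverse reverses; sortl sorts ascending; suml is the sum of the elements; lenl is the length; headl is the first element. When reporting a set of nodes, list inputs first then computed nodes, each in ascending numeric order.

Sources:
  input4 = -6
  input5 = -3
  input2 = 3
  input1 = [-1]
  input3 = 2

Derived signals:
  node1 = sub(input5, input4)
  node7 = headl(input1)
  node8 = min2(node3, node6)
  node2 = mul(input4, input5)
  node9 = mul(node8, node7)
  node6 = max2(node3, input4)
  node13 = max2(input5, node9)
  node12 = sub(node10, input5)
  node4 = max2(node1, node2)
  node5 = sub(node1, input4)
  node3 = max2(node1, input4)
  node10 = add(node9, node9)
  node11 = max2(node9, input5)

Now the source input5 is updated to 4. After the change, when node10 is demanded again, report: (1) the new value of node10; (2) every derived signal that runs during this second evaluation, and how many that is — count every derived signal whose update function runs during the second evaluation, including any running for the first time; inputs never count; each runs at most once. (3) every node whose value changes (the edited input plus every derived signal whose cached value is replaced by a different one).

node10 now evaluates to -20.
Run set: node1, node3, node6, node8, node9, node10 (6 run).
Changed values: input5, node1, node3, node6, node8, node9, node10.

Initial pass — values computed on the first demand:
  node1 = sub(-3, -6) = 3
  node3 = max2(3, -6) = 3
  node6 = max2(3, -6) = 3
  node7 = headl([-1]) = -1
  node8 = min2(3, 3) = 3
  node9 = mul(3, -1) = -3
  node10 = add(-3, -3) = -6

Second demand — change propagation:
  node1: re-runs because input5 -3->4; new result 10.
  node3: re-runs because node1 3->10; new result 10.
  node6: re-runs because node3 3->10; new result 10.
  node8: re-runs because node3 3->10; node6 3->10; new result 10.
  node9: re-runs because node8 3->10; new result -10.
  node10: re-runs because node9 -3->-10; node9 -3->-10; new result -20.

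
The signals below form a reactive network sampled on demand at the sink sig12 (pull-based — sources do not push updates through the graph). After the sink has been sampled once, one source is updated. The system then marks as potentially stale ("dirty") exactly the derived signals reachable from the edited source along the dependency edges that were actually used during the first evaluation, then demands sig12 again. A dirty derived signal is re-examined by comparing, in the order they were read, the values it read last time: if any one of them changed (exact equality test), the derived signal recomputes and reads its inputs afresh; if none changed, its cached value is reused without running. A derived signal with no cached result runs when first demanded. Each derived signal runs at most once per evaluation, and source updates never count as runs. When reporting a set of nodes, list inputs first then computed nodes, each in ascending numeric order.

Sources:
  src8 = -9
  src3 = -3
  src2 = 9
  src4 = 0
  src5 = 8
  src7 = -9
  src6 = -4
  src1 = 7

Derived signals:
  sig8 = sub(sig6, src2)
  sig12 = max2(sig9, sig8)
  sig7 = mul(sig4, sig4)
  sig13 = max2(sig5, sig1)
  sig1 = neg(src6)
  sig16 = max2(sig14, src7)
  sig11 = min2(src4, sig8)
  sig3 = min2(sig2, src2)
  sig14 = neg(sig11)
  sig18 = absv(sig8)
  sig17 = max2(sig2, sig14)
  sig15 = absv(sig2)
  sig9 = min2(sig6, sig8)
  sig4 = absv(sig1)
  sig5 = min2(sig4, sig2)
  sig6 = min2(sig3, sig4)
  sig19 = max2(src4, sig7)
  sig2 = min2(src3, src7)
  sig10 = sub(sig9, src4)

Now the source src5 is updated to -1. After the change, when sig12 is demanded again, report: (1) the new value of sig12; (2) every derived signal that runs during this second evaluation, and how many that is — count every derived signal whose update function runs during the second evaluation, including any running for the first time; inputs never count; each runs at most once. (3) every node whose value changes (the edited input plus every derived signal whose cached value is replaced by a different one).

Initial pass — values computed on the first demand:
  sig1 = neg(-4) = 4
  sig2 = min2(-3, -9) = -9
  sig3 = min2(-9, 9) = -9
  sig4 = absv(4) = 4
  sig6 = min2(-9, 4) = -9
  sig8 = sub(-9, 9) = -18
  sig9 = min2(-9, -18) = -18
  sig12 = max2(-18, -18) = -18

Second demand — change propagation:
  no demanded computation ever read src5, so the edit dirties nothing and nothing runs.

The important point: nothing the output needs ever reads src5, so the edit is invisible to it.

sig12 now evaluates to -18.
Run set: none (0 run).
Changed values: src5.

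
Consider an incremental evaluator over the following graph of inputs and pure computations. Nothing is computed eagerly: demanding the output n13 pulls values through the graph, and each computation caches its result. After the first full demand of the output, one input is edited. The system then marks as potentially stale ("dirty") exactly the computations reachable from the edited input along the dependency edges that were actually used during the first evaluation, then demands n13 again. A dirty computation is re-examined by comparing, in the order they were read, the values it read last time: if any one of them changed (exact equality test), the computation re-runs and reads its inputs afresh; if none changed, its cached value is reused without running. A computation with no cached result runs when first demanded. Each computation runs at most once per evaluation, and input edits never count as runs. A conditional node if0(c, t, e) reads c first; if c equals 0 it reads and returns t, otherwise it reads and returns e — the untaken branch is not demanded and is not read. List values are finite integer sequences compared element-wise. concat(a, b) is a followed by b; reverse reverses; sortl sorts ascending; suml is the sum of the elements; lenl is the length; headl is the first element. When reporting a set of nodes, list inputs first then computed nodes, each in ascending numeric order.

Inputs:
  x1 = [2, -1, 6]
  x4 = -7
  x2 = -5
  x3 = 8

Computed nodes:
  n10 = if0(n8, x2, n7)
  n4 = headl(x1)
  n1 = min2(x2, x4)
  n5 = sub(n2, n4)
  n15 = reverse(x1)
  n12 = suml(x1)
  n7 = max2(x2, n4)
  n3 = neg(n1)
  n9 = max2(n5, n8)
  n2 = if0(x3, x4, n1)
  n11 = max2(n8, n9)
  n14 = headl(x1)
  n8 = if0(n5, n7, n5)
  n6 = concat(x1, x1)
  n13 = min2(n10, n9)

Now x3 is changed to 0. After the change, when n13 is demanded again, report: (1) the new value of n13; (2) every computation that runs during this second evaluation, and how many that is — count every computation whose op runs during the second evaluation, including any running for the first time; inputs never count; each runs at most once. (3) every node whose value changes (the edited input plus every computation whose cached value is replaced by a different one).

n13 now evaluates to -9.
Run set: n2 (1 run).
Changed values: x3.
The important point: n2 recomputes to an identical value, and the output ends up unchanged.

Initial pass — values computed on the first demand:
  n1 = min2(-5, -7) = -7
  n2 = if0(x3=8 -> else branch n1) = -7
  n4 = headl([2, -1, 6]) = 2
  n5 = sub(-7, 2) = -9
  n7 = max2(-5, 2) = 2
  n8 = if0(n5=-9 -> else branch n5) = -9
  n9 = max2(-9, -9) = -9
  n10 = if0(n8=-9 -> else branch n7) = 2
  n13 = min2(2, -9) = -9

Second demand — change propagation:
  n2: re-runs because x3 8->0; new result -7 (unchanged).
  n5: re-examined; everything it read last time is the same (n2 unchanged, n4 unchanged) — cache -9 kept, no run.
  n8: re-examined; everything it read last time is the same (n5 unchanged, n5 unchanged) — cache -9 kept, no run.
  n9: re-examined; everything it read last time is the same (n5 unchanged, n8 unchanged) — cache -9 kept, no run.
  n10: re-examined; everything it read last time is the same (n8 unchanged, n7 unchanged) — cache 2 kept, no run.
  n13: re-examined; everything it read last time is the same (n10 unchanged, n9 unchanged) — cache -9 kept, no run.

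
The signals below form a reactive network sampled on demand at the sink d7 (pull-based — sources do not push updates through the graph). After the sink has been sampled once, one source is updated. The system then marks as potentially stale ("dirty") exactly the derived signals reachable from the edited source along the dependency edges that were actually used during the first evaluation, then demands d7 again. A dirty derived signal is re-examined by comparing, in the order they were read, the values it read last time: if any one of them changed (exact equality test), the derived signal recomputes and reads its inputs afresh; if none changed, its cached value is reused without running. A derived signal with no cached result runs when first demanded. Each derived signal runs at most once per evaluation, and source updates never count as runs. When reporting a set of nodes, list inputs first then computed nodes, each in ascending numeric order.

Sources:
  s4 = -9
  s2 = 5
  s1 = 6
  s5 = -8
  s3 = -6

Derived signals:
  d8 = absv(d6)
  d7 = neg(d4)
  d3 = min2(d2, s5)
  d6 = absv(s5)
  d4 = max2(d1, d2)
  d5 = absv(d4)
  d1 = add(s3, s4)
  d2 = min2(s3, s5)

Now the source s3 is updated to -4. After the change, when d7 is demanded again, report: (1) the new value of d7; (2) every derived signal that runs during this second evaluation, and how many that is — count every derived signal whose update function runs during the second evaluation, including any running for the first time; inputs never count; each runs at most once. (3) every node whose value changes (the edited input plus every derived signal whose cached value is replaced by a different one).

Initial pass — values computed on the first demand:
  d1 = add(-6, -9) = -15
  d2 = min2(-6, -8) = -8
  d4 = max2(-15, -8) = -8
  d7 = neg(-8) = 8

Second demand — change propagation:
  d1: re-runs because s3 -6->-4; new result -13.
  d2: re-runs because s3 -6->-4; new result -8 (unchanged).
  d4: re-runs because d1 -15->-13; new result -8 (unchanged).
  d7: re-examined; everything it read last time is the same (d4 unchanged) — cache 8 kept, no run.

The important point: at d7 every value read last time is unchanged, so the dirty flag clears without a run.

d7 now evaluates to 8.
Run set: d1, d2, d4 (3 run).
Changed values: s3, d1.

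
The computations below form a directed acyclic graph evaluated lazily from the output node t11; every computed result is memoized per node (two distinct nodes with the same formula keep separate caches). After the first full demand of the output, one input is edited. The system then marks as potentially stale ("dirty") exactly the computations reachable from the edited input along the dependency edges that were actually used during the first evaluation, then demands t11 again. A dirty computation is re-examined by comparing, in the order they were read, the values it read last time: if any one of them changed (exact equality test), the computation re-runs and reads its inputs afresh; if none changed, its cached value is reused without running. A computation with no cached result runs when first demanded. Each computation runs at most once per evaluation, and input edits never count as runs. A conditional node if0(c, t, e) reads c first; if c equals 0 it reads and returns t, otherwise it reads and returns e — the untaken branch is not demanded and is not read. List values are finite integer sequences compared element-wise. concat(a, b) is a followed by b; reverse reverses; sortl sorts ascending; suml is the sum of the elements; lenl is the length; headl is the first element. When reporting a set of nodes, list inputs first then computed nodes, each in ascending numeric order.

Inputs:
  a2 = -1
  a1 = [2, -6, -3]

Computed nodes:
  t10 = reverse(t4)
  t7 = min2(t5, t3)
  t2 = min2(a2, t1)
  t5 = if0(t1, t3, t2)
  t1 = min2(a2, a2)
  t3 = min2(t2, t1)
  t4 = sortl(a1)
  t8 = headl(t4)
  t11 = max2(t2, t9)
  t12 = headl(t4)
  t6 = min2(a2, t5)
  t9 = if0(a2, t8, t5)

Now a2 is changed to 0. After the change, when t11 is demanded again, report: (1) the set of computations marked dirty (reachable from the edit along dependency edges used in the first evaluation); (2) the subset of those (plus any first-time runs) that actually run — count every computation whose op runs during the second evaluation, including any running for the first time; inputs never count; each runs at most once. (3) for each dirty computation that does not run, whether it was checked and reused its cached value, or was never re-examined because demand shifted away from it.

The edit dirties: t1, t2, t5, t9, t11.
6 computations run: t1, t2, t4, t8, t9, t11.
Unvisited dirty nodes (no longer demanded): t5.
Note the branch switch — demand abandons t5, which is never re-examined.

First demand of the output computes:
  t1 = min2(-1, -1) = -1
  t2 = min2(-1, -1) = -1
  t5 = if0(t1=-1 -> else branch t2) = -1
  t9 = if0(a2=-1 -> else branch t5) = -1
  t11 = max2(-1, -1) = -1

After the edit, cleaning proceeds:
  t1: a read changed (a2 -1->0; a2 -1->0) — executes, giving 0.
  t2: a read changed (a2 -1->0; t1 -1->0) — executes, giving 0.
  t4: had never run; runs now, result [-6, -3, 2].
  t5: stays stale; no demand reaches it after the flip.
  t8: had never run; runs now, result -6.
  t9: a read changed (a2 -1->0) — executes, giving -6.
  t11: a read changed (t2 -1->0; t9 -1->-6) — executes, giving 0.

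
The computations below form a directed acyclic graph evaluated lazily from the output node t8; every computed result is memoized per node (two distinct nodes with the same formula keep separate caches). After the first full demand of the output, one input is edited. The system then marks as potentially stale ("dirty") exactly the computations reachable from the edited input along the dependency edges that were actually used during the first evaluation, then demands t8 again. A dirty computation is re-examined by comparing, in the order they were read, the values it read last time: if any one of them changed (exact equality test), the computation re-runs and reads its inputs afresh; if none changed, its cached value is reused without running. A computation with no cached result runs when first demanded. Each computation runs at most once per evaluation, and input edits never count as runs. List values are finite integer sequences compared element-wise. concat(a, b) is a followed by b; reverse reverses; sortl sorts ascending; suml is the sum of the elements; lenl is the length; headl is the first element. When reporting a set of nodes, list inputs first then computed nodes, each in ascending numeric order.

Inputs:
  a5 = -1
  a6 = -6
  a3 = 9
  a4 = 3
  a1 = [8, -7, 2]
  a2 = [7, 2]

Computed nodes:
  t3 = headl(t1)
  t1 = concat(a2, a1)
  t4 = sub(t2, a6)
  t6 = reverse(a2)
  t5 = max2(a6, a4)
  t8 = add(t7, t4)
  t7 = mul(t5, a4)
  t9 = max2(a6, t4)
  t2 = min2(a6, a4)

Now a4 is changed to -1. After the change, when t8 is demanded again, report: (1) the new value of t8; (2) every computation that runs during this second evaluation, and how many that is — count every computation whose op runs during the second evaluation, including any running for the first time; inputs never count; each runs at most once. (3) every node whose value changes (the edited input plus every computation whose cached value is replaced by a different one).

First demand of the output computes:
  t2 = min2(-6, 3) = -6
  t4 = sub(-6, -6) = 0
  t5 = max2(-6, 3) = 3
  t7 = mul(3, 3) = 9
  t8 = add(9, 0) = 9

After the edit, cleaning proceeds:
  t2: a read changed (a4 3->-1) — executes, giving -6 — identical to its old value.
  t4: dirty, but its reads are unchanged (t2 unchanged, a6 unchanged); cached 0 stands.
  t5: a read changed (a4 3->-1) — executes, giving -1.
  t7: a read changed (t5 3->-1; a4 3->-1) — executes, giving 1.
  t8: a read changed (t7 9->1) — executes, giving 1.

Note where the cutoff bites: t4 is checked, finds nothing changed, and keeps its cache.

Demanding t8 again yields 1.
4 computations run: t2, t5, t7, t8.
The nodes whose values change: a4, t5, t7, t8.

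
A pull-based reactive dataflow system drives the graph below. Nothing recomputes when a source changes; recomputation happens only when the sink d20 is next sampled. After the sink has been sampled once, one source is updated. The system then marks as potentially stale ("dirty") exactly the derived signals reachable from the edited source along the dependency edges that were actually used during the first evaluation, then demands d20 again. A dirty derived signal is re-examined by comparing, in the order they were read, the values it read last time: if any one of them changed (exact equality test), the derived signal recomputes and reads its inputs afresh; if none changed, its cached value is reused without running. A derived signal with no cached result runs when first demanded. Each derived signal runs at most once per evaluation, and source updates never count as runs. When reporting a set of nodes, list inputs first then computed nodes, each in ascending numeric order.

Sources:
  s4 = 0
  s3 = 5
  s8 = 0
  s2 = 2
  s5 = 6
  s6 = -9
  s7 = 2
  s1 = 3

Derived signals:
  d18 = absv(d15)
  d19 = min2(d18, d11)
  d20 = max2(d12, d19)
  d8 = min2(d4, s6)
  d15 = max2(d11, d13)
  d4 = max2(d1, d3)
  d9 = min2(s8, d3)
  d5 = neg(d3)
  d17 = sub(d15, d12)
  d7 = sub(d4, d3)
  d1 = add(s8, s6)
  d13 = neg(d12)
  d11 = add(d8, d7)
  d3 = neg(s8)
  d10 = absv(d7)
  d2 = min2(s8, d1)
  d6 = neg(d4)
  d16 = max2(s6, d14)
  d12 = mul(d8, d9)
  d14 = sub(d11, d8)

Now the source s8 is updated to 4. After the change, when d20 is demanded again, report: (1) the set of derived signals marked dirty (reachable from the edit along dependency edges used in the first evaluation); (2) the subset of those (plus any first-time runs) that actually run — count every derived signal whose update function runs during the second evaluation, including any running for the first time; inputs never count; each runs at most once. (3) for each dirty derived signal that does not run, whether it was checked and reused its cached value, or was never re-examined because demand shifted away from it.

Marked dirty: d1, d3, d4, d7, d8, d9, d11, d12, d13, d15, d18, d19, d20.
Derived signals that run: d1, d3, d4, d7, d8, d9, d12, d13, d15, d18, d19, d20 — 12 in total.
Checked but reused from cache: d11.
Key observation: the cutoff stops propagation at d11 — its inputs' values are unchanged, so it reuses its cache.

First evaluation (everything demanded from the output):
  d1 = add(0, -9) = -9
  d3 = neg(0) = 0
  d4 = max2(-9, 0) = 0
  d7 = sub(0, 0) = 0
  d8 = min2(0, -9) = -9
  d9 = min2(0, 0) = 0
  d11 = add(-9, 0) = -9
  d12 = mul(-9, 0) = 0
  d13 = neg(0) = 0
  d15 = max2(-9, 0) = 0
  d18 = absv(0) = 0
  d19 = min2(0, -9) = -9
  d20 = max2(0, -9) = 0

Propagation after the edit:
  d1: runs — s8 0->4; result -5.
  d3: runs — s8 0->4; result -4.
  d4: runs — d1 -9->-5; d3 0->-4; result -4.
  d7: runs — d4 0->-4; d3 0->-4; result 0 (same value as before).
  d8: runs — d4 0->-4; result -9 (same value as before).
  d9: runs — s8 0->4; d3 0->-4; result -4.
  d11: checked — values it read are unchanged (d8 unchanged, d7 unchanged); reused cached -9 without running.
  d12: runs — d9 0->-4; result 36.
  d13: runs — d12 0->36; result -36.
  d15: runs — d13 0->-36; result -9.
  d18: runs — d15 0->-9; result 9.
  d19: runs — d18 0->9; result -9 (same value as before).
  d20: runs — d12 0->36; result 36.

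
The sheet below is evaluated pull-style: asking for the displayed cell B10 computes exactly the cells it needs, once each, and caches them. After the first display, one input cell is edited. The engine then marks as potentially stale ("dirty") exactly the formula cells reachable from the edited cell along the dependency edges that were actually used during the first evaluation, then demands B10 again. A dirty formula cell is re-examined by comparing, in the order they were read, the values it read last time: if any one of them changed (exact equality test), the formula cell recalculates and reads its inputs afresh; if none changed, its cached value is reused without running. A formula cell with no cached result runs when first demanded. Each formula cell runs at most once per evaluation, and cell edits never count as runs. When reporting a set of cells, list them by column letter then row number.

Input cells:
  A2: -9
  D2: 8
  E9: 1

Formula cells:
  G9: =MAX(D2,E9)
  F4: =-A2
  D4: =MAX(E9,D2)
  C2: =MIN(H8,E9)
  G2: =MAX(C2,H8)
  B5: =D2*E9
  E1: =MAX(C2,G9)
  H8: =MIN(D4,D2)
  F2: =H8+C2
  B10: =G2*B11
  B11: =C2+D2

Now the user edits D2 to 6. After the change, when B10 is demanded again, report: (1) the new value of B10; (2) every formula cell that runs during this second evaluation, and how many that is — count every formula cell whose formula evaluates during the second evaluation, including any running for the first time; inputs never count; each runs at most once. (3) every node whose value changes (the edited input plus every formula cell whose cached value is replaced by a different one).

Demanding B10 again yields 42.
6 formula cells run: B10, B11, C2, D4, G2, H8.
The nodes whose values change: B10, B11, D2, D4, G2, H8.

First demand of the output computes:
  D4 = MAX(1, 8) = 8
  H8 = MIN(8, 8) = 8
  C2 = MIN(8, 1) = 1
  B11 = 1 + 8 = 9
  G2 = MAX(1, 8) = 8
  B10 = 8 * 9 = 72

After the edit, cleaning proceeds:
  D4: a read changed (D2 8->6) — executes, giving 6.
  H8: a read changed (D4 8->6; D2 8->6) — executes, giving 6.
  C2: a read changed (H8 8->6) — executes, giving 1 — identical to its old value.
  B11: a read changed (D2 8->6) — executes, giving 7.
  G2: a read changed (H8 8->6) — executes, giving 6.
  B10: a read changed (G2 8->6; B11 9->7) — executes, giving 42.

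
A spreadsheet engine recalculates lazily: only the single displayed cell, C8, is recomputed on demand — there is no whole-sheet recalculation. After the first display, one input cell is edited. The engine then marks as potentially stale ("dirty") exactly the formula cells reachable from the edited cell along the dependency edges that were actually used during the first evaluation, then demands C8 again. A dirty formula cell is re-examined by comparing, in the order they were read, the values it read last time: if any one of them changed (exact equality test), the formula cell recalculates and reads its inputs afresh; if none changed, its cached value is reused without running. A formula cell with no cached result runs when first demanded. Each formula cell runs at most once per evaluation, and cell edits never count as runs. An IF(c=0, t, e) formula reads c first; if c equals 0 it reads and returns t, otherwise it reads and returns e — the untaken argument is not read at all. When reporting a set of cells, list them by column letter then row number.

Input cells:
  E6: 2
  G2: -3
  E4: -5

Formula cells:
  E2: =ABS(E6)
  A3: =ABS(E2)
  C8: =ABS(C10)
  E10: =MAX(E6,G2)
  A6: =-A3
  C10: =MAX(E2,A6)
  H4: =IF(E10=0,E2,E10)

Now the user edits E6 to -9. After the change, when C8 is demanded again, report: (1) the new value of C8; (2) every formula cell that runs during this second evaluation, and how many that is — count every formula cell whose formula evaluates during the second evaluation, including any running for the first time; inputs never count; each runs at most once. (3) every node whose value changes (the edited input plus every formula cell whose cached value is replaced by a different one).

First evaluation (everything demanded from the output):
  E2 = ABS(2) = 2
  A3 = ABS(2) = 2
  A6 = -(2) = -2
  C10 = MAX(2, -2) = 2
  C8 = ABS(2) = 2

Propagation after the edit:
  E2: runs — E6 2->-9; result 9.
  A3: runs — E2 2->9; result 9.
  A6: runs — A3 2->9; result -9.
  C10: runs — E2 2->9; A6 -2->-9; result 9.
  C8: runs — C10 2->9; result 9.

New value of C8: 9.
Formula cells that run: A3, A6, C8, C10, E2 — 5 in total.
Values that change: A3, A6, C8, C10, E2, E6.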